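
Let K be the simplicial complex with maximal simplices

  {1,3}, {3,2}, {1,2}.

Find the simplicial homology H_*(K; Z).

We work with the vertex ordering 1 < 2 < 3. The simplices of K, each written with vertices in increasing order, are:

  0-simplices (3): [1], [2], [3]
  1-simplices (3): [1,2], [1,3], [2,3]

giving chain groups C_0 ≅ Z^3, C_1 ≅ Z^3.

Boundary ∂_1: C_1 → C_0 is given by ∂[p,q] = [q] − [p].
The resulting 3×3 matrix has rank 2, and its Smith normal form has invariant factors (1,1).

Computing H_k = (kernel of ∂_k) / (image of ∂_{k+1}):

  H_0: rank C_0 − rank ∂_1 = 3 − 2 = 1, and the invariant factors of ∂_1 are all 1, so H_0 = Z.
  H_1: rank ker ∂_1 − rank ∂_2 = (3 − 2) − 0 = 1, and there is no ∂_2, so H_1 = Z.

(K is a triangulation of the circle S^1.)

H_0 = Z,  H_1 = Z.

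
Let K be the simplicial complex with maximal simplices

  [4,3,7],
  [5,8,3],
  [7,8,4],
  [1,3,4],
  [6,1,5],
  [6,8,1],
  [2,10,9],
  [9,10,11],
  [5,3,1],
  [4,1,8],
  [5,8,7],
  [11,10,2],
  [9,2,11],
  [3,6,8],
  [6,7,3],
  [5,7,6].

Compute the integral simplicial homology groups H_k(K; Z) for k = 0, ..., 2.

Take the total order 1 < 2 < 3 < 4 < 5 < 6 < 7 < 8 < 9 < 10 < 11 on the vertex set. Then K (dimension 2) consists of the simplices:

  0-simplices (11): [1], [2], [3], [4], [5], [6], [7], [8], [9], [10], [11]
  1-simplices (24): (24 of them)
  2-simplices (16): [1,3,4], [1,3,5], [1,4,8], [1,5,6], [1,6,8], [2,9,10], [2,9,11], [2,10,11], [3,4,7], [3,5,8], [3,6,7], [3,6,8], [4,7,8], [5,6,7], [5,7,8], [9,10,11]

so the chain groups are C_0 ≅ Z^11, C_1 ≅ Z^24, C_2 ≅ Z^16.

The boundary map ∂_1: C_1 → C_0 sends each edge [p,q] (with p < q) to q − p. For instance
  ∂[7,8] = [8] − [7].
As a 11×24 matrix over Z this has rank 9, with invariant factors (1,1,1,1,1,1,1,1,1).

The boundary map ∂_2: C_2 → C_1 sends each 2-simplex [p,q,r] to [q,r] − [p,r] + [p,q]. For instance
  ∂[2,10,11] = [10,11] − [2,11] + [2,10],
  ∂[1,5,6] = [5,6] − [1,6] + [1,5].
The resulting 24×16 matrix has rank 15, and its Smith normal form has invariant factors (1,1,1,1,1,1,1,1,1,1,1,1,1,1,2).

Computing H_k = (kernel of ∂_k) / (image of ∂_{k+1}):

  H_0: rank C_0 − rank ∂_1 = 11 − 9 = 2, and the invariant factors of ∂_1 are all 1, so H_0 = Z^2.
  H_1: rank ker ∂_1 − rank ∂_2 = (24 − 9) − 15 = 0, and ∂_2 has invariant factor 2 > 1, so H_1 = Z/2Z.
  H_2: rank ker ∂_2 − rank ∂_3 = (16 − 15) − 0 = 1, and there is no ∂_3, so H_2 = Z.

(K is a triangulation of the disjoint union of the 2-sphere S^2 and the real projective plane RP^2.)

H_0 ≅ Z^2,  H_1 ≅ Z/2Z,  H_2 ≅ Z.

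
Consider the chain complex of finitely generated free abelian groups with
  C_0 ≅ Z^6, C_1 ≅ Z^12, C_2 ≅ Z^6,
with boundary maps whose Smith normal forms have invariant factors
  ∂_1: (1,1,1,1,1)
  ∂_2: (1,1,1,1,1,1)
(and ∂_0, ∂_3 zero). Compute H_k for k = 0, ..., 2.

H_0: b_0 = 6 − 0 − 5 = 1; torsion from ∂_1 factors > 1: none. So H_0 ≅ Z.
H_1: b_1 = 12 − 5 − 6 = 1; torsion from ∂_2 factors > 1: none. So H_1 ≅ Z.
H_2: b_2 = 6 − 6 − 0 = 0; torsion from ∂_3 factors > 1: none. So H_2 ≅ 0.

H_0 ≅ Z,  H_1 ≅ Z,  H_2 = 0.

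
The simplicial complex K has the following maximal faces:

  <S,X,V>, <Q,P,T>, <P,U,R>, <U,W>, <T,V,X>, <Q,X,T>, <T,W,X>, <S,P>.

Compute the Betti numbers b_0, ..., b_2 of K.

b_0 = 1, b_1 = 2, b_2 = 0.

Take the total order P < Q < R < S < T < U < V < W < X on the vertex set. Then K (dimension 2) consists of the simplices:

  0-simplices (9): P, Q, R, S, T, U, V, W, X
  1-simplices (16): PQ, PR, PS, PT, PU, QT, QX, RU, SV, SX, TV, TW, TX, UW, VX, WX
  2-simplices (6): PQT, PRU, QTX, SVX, TVX, TWX

Hence C_0 ≅ Z^9, C_1 ≅ Z^16, C_2 ≅ Z^6.

The boundary map ∂_1: C_1 → C_0 maps an edge to its endpoints' difference, ∂[p,q] = q − p. For instance
  ∂SX = X − S.
The resulting 9×16 matrix has rank 8, and its Smith normal form has invariant factors (1,1,1,1,1,1,1,1).

The boundary map ∂_2: C_2 → C_1 acts by ∂[p,q,r] = [q,r] − [p,r] + [p,q]. For instance
  ∂TVX = VX − TX + TV,
  ∂PQT = QT − PT + PQ.
As a 16×6 matrix over Z this has rank 6, with invariant factors (1,1,1,1,1,1).

Computing H_k = (kernel of ∂_k) / (image of ∂_{k+1}):

  H_0: rank C_0 − rank ∂_1 = 9 − 8 = 1, and the invariant factors of ∂_1 are all 1, so H_0 = Z.
  H_1: rank ker ∂_1 − rank ∂_2 = (16 − 8) − 6 = 2, and the invariant factors of ∂_2 are all 1, so H_1 = Z^2.
  H_2: rank ker ∂_2 − rank ∂_3 = (6 − 6) − 0 = 0, and there is no ∂_3, so H_2 = 0.

As a check, the Euler characteristic is 9 − 16 + 6 = -1, which agrees with 1 − 2 + 0 = -1.

Hence the Betti numbers are b_0 = 1, b_1 = 2, b_2 = 0.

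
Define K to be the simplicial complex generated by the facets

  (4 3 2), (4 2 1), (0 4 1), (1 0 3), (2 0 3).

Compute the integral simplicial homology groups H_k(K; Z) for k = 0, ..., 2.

Order the vertices as 0 < 1 < 2 < 3 < 4. Listing each simplex with vertices in this order, K has dimension 2 with simplices:

  0-simplices (5): [0], [1], [2], [3], [4]
  1-simplices (10): [0,1], [0,2], [0,3], [0,4], [1,2], [1,3], [1,4], [2,3], [2,4], [3,4]
  2-simplices (5): [0,1,3], [0,1,4], [0,2,3], [1,2,4], [2,3,4]

Hence C_0 ≅ Z^5, C_1 ≅ Z^10, C_2 ≅ Z^5.

∂_1: C_1 → C_0 is given by ∂[p,q] = [q] − [p].
This gives a 5×10 integer matrix of rank 4; reducing to Smith normal form yields diagonal entries (1,1,1,1).

The boundary map ∂_2: C_2 → C_1 acts by ∂[p,q,r] = [q,r] − [p,r] + [p,q]. For instance
  ∂[1,2,4] = [2,4] − [1,4] + [1,2],
  ∂[0,2,3] = [2,3] − [0,3] + [0,2].
The resulting 10×5 matrix has rank 5, and its Smith normal form has invariant factors (1,1,1,1,1).

From H_k ≅ ker(∂_k) / im(∂_{k+1}) we obtain:

  H_0: rank C_0 − rank ∂_1 = 5 − 4 = 1, and the invariant factors of ∂_1 are all 1, so H_0 = Z.
  H_1: rank ker ∂_1 − rank ∂_2 = (10 − 4) − 5 = 1, and the invariant factors of ∂_2 are all 1, so H_1 = Z.
  H_2: rank ker ∂_2 − rank ∂_3 = (5 − 5) − 0 = 0, and there is no ∂_3, so H_2 = 0.

H_0 ≅ Z,  H_1 ≅ Z,  H_2 = 0.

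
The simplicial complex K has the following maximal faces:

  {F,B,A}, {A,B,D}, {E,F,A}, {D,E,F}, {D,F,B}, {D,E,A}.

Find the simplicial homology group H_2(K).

We work with the vertex ordering A < B < D < E < F. The simplices of K, each written with vertices in increasing order, are:

  0-simplices (5): A, B, D, E, F
  1-simplices (9): AB, AD, AE, AF, BD, BF, DE, DF, EF
  2-simplices (6): ABD, ABF, ADE, AEF, BDF, DEF

so the chain groups are C_0 ≅ Z^5, C_1 ≅ Z^9, C_2 ≅ Z^6.

Boundary ∂_1: C_1 → C_0 sends each edge [p,q] (with p < q) to q − p. For instance
  ∂DF = F − D.
As a 5×9 matrix over Z this has rank 4, with invariant factors (1,1,1,1).

The boundary map ∂_2: C_2 → C_1 maps a triangle to the signed sum of its edges. For instance
  ∂ABD = BD − AD + AB,
  ∂BDF = DF − BF + BD.
As a 9×6 matrix over Z this has rank 5, with invariant factors (1,1,1,1,1).

From H_k ≅ ker(∂_k) / im(∂_{k+1}) we obtain:

  H_2: rank ker ∂_2 − rank ∂_3 = (6 − 5) − 0 = 1, and there is no ∂_3, so H_2 ≅ Z.

H_2 = Z.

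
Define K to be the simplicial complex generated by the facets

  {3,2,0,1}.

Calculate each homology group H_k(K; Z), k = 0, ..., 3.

H_0 = Z,  H_1 = 0,  H_2 = 0,  H_3 = 0.

Take the total order 0 < 1 < 2 < 3 on the vertex set. Then K (dimension 3) consists of the simplices:

  0-simplices (4): [0], [1], [2], [3]
  1-simplices (6): [0,1], [0,2], [0,3], [1,2], [1,3], [2,3]
  2-simplices (4): [0,1,2], [0,1,3], [0,2,3], [1,2,3]
  3-simplices (1): [0,1,2,3]

so the chain groups are C_0 ≅ Z^4, C_1 ≅ Z^6, C_2 ≅ Z^4, C_3 ≅ Z^1.

Boundary ∂_1: C_1 → C_0 is given by ∂[p,q] = [q] − [p]. For instance
  ∂[0,3] = [3] − [0].
The 4×6 boundary matrix has rank 3 and Smith normal form diag(1,1,1).

The boundary map ∂_2: C_2 → C_1 maps a triangle to the signed sum of its edges. For instance
  ∂[0,1,3] = [1,3] − [0,3] + [0,1],
  ∂[0,2,3] = [2,3] − [0,3] + [0,2].
This gives a 6×4 integer matrix of rank 3; reducing to Smith normal form yields diagonal entries (1,1,1).

The boundary map ∂_3: C_3 → C_2 sends each 3-simplex σ to the alternating sum Σ_i (−1)^i (σ with its i-th vertex removed). For instance
  ∂[0,1,2,3] = [1,2,3] − [0,2,3] + [0,1,3] − [0,1,2].
As a 4×1 matrix over Z this has rank 1, with invariant factors (1).

Now H_k = ker ∂_k / im ∂_{k+1}, so:

  H_0: rank C_0 − rank ∂_1 = 4 − 3 = 1, and the invariant factors of ∂_1 are all 1, so H_0 ≅ Z.
  H_1: rank ker ∂_1 − rank ∂_2 = (6 − 3) − 3 = 0, and the invariant factors of ∂_2 are all 1, so H_1 ≅ 0.
  H_2: rank ker ∂_2 − rank ∂_3 = (4 − 3) − 1 = 0, and the invariant factors of ∂_3 are all 1, so H_2 ≅ 0.
  H_3: rank ker ∂_3 − rank ∂_4 = (1 − 1) − 0 = 0, and there is no ∂_4, so H_3 ≅ 0.

As a check, the Euler characteristic is 4 − 6 + 4 − 1 = 1, which agrees with 1 − 0 + 0 − 0 = 1.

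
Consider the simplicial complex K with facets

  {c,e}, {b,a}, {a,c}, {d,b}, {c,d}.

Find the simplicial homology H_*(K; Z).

We work with the vertex ordering a < b < c < d < e. The simplices of K, each written with vertices in increasing order, are:

  0-simplices (5): a, b, c, d, e
  1-simplices (5): ab, ac, bd, cd, ce

so the chain groups are C_0 ≅ Z^5, C_1 ≅ Z^5.

Boundary ∂_1: C_1 → C_0 is given by ∂[p,q] = [q] − [p]. For instance
  ∂ce = e − c.
This gives a 5×5 integer matrix of rank 4; reducing to Smith normal form yields diagonal entries (1,1,1,1).

Computing H_k = (kernel of ∂_k) / (image of ∂_{k+1}):

  H_0: rank C_0 − rank ∂_1 = 5 − 4 = 1, and the invariant factors of ∂_1 are all 1, so H_0 = Z.
  H_1: rank ker ∂_1 − rank ∂_2 = (5 − 4) − 0 = 1, and there is no ∂_2, so H_1 = Z.

As a check, the Euler characteristic is 5 − 5 = 0, which agrees with 1 − 1 = 0.

H_0 = Z,  H_1 = Z.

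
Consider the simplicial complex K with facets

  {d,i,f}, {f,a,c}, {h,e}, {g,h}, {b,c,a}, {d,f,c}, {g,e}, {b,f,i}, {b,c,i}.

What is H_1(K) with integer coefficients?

H_1 ≅ Z^2.

Take the total order a < b < c < d < e < f < g < h < i on the vertex set. Then K (dimension 2) consists of the simplices:

  0-simplices (9): a, b, c, d, e, f, g, h, i
  1-simplices (15): ab, ac, af, bc, bf, bi, cd, cf, ci, df, di, eg, eh, fi, gh
  2-simplices (6): abc, acf, bci, bfi, cdf, dfi

giving chain groups C_0 ≅ Z^9, C_1 ≅ Z^15, C_2 ≅ Z^6.

The boundary map ∂_1: C_1 → C_0 sends each edge [p,q] (with p < q) to q − p.
This gives a 9×15 integer matrix of rank 7; reducing to Smith normal form yields diagonal entries (1,1,1,1,1,1,1).

The boundary map ∂_2: C_2 → C_1 maps a triangle to the signed sum of its edges. For instance
  ∂bci = ci − bi + bc,
  ∂abc = bc − ac + ab.
The 15×6 boundary matrix has rank 6 and Smith normal form diag(1,1,1,1,1,1).

Now H_k = ker ∂_k / im ∂_{k+1}, so:

  H_1: rank ker ∂_1 − rank ∂_2 = (15 − 7) − 6 = 2, and the invariant factors of ∂_2 are all 1, so H_1 = Z^2.

(K is a triangulation of the disjoint union of the cylinder S^1 x I and the circle S^1.)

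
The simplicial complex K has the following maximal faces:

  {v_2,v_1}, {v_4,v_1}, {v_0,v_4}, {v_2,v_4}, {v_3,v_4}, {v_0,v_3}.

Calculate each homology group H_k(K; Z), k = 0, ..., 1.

H_0 = Z,  H_1 = Z^2.

Take the total order v_0 < v_1 < v_2 < v_3 < v_4 on the vertex set. Then K (dimension 1) consists of the simplices:

  0-simplices (5): [v_0], [v_1], [v_2], [v_3], [v_4]
  1-simplices (6): [v_0,v_3], [v_0,v_4], [v_1,v_2], [v_1,v_4], [v_2,v_4], [v_3,v_4]

Hence C_0 ≅ Z^5, C_1 ≅ Z^6.

The boundary map ∂_1: C_1 → C_0 sends each edge [p,q] (with p < q) to q − p. For instance
  ∂[v_0,v_3] = [v_3] − [v_0].
As a 5×6 matrix over Z this has rank 4, with invariant factors (1,1,1,1).

Reading off H_k = ker ∂_k / im ∂_{k+1}:

  H_0: rank C_0 − rank ∂_1 = 5 − 4 = 1, and the invariant factors of ∂_1 are all 1, so H_0 ≅ Z.
  H_1: rank ker ∂_1 − rank ∂_2 = (6 − 4) − 0 = 2, and there is no ∂_2, so H_1 ≅ Z^2.

(K is a triangulation of a wedge of 2 circles.)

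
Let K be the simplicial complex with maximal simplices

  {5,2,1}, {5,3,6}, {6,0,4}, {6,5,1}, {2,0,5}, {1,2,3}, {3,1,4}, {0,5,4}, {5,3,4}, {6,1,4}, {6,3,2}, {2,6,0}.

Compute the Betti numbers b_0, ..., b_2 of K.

b_0 = 1, b_1 = 0, b_2 = 0.

Take the total order 0 < 1 < 2 < 3 < 4 < 5 < 6 on the vertex set. Then K (dimension 2) consists of the simplices:

  0-simplices (7): [0], [1], [2], [3], [4], [5], [6]
  1-simplices (18): [0,2], [0,4], [0,5], [0,6], [1,2], [1,3], [1,4], [1,5], [1,6], [2,3], [2,5], [2,6], [3,4], [3,5], [3,6], [4,5], [4,6], [5,6]
  2-simplices (12): [0,2,5], [0,2,6], [0,4,5], [0,4,6], [1,2,3], [1,2,5], [1,3,4], [1,4,6], [1,5,6], [2,3,6], [3,4,5], [3,5,6]

giving chain groups C_0 ≅ Z^7, C_1 ≅ Z^18, C_2 ≅ Z^12.

The boundary map ∂_1: C_1 → C_0 is given by ∂[p,q] = [q] − [p]. For instance
  ∂[3,6] = [6] − [3].
As a 7×18 matrix over Z this has rank 6, with invariant factors (1,1,1,1,1,1).

The boundary map ∂_2: C_2 → C_1 sends each 2-simplex [p,q,r] to [q,r] − [p,r] + [p,q]. For instance
  ∂[3,5,6] = [5,6] − [3,6] + [3,5],
  ∂[1,3,4] = [3,4] − [1,4] + [1,3].
As a 18×12 matrix over Z this has rank 12, with invariant factors (1,1,1,1,1,1,1,1,1,1,1,2).

Reading off H_k = ker ∂_k / im ∂_{k+1}:

  H_0: rank C_0 − rank ∂_1 = 7 − 6 = 1, and the invariant factors of ∂_1 are all 1, so H_0 ≅ Z.
  H_1: rank ker ∂_1 − rank ∂_2 = (18 − 6) − 12 = 0, and ∂_2 has invariant factor 2 > 1, so H_1 ≅ Z/2.
  H_2: rank ker ∂_2 − rank ∂_3 = (12 − 12) − 0 = 0, and there is no ∂_3, so H_2 ≅ 0.

Hence the Betti numbers are b_0 = 1, b_1 = 0, b_2 = 0.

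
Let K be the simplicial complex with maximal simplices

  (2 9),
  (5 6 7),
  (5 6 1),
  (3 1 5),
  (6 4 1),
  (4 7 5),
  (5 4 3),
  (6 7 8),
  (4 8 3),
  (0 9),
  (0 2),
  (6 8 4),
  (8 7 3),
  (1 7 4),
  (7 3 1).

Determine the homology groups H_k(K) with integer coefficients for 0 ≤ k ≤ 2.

Order the vertices as 0 < 1 < 2 < 3 < 4 < 5 < 6 < 7 < 8 < 9. Listing each simplex with vertices in this order, K has dimension 2 with simplices:

  0-simplices (10): [0], [1], [2], [3], [4], [5], [6], [7], [8], [9]
  1-simplices (21): [0,2], [0,9], [1,3], [1,4], [1,5], [1,6], [1,7], [2,9], [3,4], [3,5], [3,7], [3,8], [4,5], [4,6], [4,7], [4,8], [5,6], [5,7], [6,7], [6,8], [7,8]
  2-simplices (12): [1,3,5], [1,3,7], [1,4,6], [1,4,7], [1,5,6], [3,4,5], [3,4,8], [3,7,8], [4,5,7], [4,6,8], [5,6,7], [6,7,8]

giving chain groups C_0 ≅ Z^10, C_1 ≅ Z^21, C_2 ≅ Z^12.

Boundary ∂_1: C_1 → C_0 maps an edge to its endpoints' difference, ∂[p,q] = q − p. For instance
  ∂[6,8] = [8] − [6].
The 10×21 boundary matrix has rank 8 and Smith normal form diag(1,1,1,1,1,1,1,1).

∂_2: C_2 → C_1 maps a triangle to the signed sum of its edges. For instance
  ∂[4,5,7] = [5,7] − [4,7] + [4,5],
  ∂[1,3,5] = [3,5] − [1,5] + [1,3].
This gives a 21×12 integer matrix of rank 12; reducing to Smith normal form yields diagonal entries (1,1,1,1,1,1,1,1,1,1,1,2).

Reading off H_k = ker ∂_k / im ∂_{k+1}:

  H_0: rank C_0 − rank ∂_1 = 10 − 8 = 2, and the invariant factors of ∂_1 are all 1, so H_0 = Z^2.
  H_1: rank ker ∂_1 − rank ∂_2 = (21 − 8) − 12 = 1, and ∂_2 has invariant factor 2 > 1, so H_1 = Z ⊕ Z/2.
  H_2: rank ker ∂_2 − rank ∂_3 = (12 − 12) − 0 = 0, and there is no ∂_3, so H_2 = 0.

H_0 ≅ Z^2,  H_1 ≅ Z ⊕ Z/2,  H_2 = 0.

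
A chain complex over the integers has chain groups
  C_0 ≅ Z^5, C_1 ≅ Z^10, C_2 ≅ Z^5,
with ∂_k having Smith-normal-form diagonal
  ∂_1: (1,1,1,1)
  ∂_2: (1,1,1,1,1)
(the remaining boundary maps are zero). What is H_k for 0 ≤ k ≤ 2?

H_0: b_0 = 5 − 0 − 4 = 1; torsion from ∂_1 factors > 1: none. So H_0 = Z.
H_1: b_1 = 10 − 4 − 5 = 1; torsion from ∂_2 factors > 1: none. So H_1 = Z.
H_2: b_2 = 5 − 5 − 0 = 0; torsion from ∂_3 factors > 1: none. So H_2 = 0.

H_0 = Z,  H_1 = Z,  H_2 = 0.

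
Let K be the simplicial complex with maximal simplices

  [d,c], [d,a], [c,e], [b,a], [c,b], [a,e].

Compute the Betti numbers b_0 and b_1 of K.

K has 5 vertices, 6 edges.
rank ∂_0 = 0, rank ∂_1 = 4 ⇒ b_0 = 5 − 0 − 4 = 1; all invariant factors of ∂_1 are 1 so no torsion. So H_0 = Z.
rank ∂_1 = 4, rank ∂_2 = 0 ⇒ b_1 = 6 − 4 − 0 = 2. So H_1 = Z^2.

b_0 = 1, b_1 = 2.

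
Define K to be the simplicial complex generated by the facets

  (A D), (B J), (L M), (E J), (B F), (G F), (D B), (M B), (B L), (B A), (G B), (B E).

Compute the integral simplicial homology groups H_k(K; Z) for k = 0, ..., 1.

H_0 = Z,  H_1 = Z^4.

Order the vertices as A < B < D < E < F < G < J < L < M. Listing each simplex with vertices in this order, K has dimension 1 with simplices:

  0-simplices (9): A, B, D, E, F, G, J, L, M
  1-simplices (12): AB, AD, BD, BE, BF, BG, BJ, BL, BM, EJ, FG, LM

Hence C_0 ≅ Z^9, C_1 ≅ Z^12.

The boundary map ∂_1: C_1 → C_0 maps an edge to its endpoints' difference, ∂[p,q] = q − p. For instance
  ∂FG = G − F.
The resulting 9×12 matrix has rank 8, and its Smith normal form has invariant factors (1,1,1,1,1,1,1,1).

Now H_k = ker ∂_k / im ∂_{k+1}, so:

  H_0: rank C_0 − rank ∂_1 = 9 − 8 = 1, and the invariant factors of ∂_1 are all 1, so H_0 = Z.
  H_1: rank ker ∂_1 − rank ∂_2 = (12 − 8) − 0 = 4, and there is no ∂_2, so H_1 = Z^4.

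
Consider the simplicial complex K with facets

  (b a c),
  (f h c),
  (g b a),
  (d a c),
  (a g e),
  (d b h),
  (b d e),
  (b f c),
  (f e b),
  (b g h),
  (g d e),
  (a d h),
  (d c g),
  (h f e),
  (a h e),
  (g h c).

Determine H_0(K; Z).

H_0 = Z.

Order the vertices as a < b < c < d < e < f < g < h. Listing each simplex with vertices in this order, K has dimension 2 with simplices:

  0-simplices (8): a, b, c, d, e, f, g, h
  1-simplices (24): ab, ac, ad, ae, ag, ah, bc, bd, be, bf, bg, bh, cd, cf, cg, ch, de, dg, dh, ef, eg, eh, fh, gh
  2-simplices (16): abc, abg, acd, adh, aeg, aeh, bcf, bde, bdh, bef, bgh, cdg, cfh, cgh, deg, efh

giving chain groups C_0 ≅ Z^8, C_1 ≅ Z^24, C_2 ≅ Z^16.

Boundary ∂_1: C_1 → C_0 is given by ∂[p,q] = [q] − [p]. For instance
  ∂eh = h − e.
As a 8×24 matrix over Z this has rank 7, with invariant factors (1,1,1,1,1,1,1).

Boundary ∂_2: C_2 → C_1 acts by ∂[p,q,r] = [q,r] − [p,r] + [p,q]. For instance
  ∂aeg = eg − ag + ae,
  ∂efh = fh − eh + ef.
The 24×16 boundary matrix has rank 15 and Smith normal form diag(1,1,1,1,1,1,1,1,1,1,1,1,1,1,1).

Reading off H_k = ker ∂_k / im ∂_{k+1}:

  H_0: rank C_0 − rank ∂_1 = 8 − 7 = 1, and the invariant factors of ∂_1 are all 1, so H_0 = Z.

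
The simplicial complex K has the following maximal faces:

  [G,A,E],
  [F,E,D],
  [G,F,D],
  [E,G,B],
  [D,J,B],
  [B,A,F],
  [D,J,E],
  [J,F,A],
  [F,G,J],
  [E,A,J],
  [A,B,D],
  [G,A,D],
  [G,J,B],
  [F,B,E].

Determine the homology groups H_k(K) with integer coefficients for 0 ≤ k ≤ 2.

H_0 = Z,  H_1 = Z^2,  H_2 = Z.

Take the total order A < B < D < E < F < G < J on the vertex set. Then K (dimension 2) consists of the simplices:

  0-simplices (7): A, B, D, E, F, G, J
  1-simplices (21): AB, AD, AE, AF, AG, AJ, BD, BE, BF, BG, BJ, DE, DF, DG, DJ, EF, EG, EJ, FG, FJ, GJ
  2-simplices (14): ABD, ABF, ADG, AEG, AEJ, AFJ, BDJ, BEF, BEG, BGJ, DEF, DEJ, DFG, FGJ

so the chain groups are C_0 ≅ Z^7, C_1 ≅ Z^21, C_2 ≅ Z^14.

∂_1: C_1 → C_0 maps an edge to its endpoints' difference, ∂[p,q] = q − p.
The resulting 7×21 matrix has rank 6, and its Smith normal form has invariant factors (1,1,1,1,1,1).

Boundary ∂_2: C_2 → C_1 maps a triangle to the signed sum of its edges. For instance
  ∂AEJ = EJ − AJ + AE,
  ∂DEJ = EJ − DJ + DE.
The 21×14 boundary matrix has rank 13 and Smith normal form diag(1,1,1,1,1,1,1,1,1,1,1,1,1).

Reading off H_k = ker ∂_k / im ∂_{k+1}:

  H_0: rank C_0 − rank ∂_1 = 7 − 6 = 1, and the invariant factors of ∂_1 are all 1, so H_0 = Z.
  H_1: rank ker ∂_1 − rank ∂_2 = (21 − 6) − 13 = 2, and the invariant factors of ∂_2 are all 1, so H_1 = Z^2.
  H_2: rank ker ∂_2 − rank ∂_3 = (14 − 13) − 0 = 1, and there is no ∂_3, so H_2 = Z.

(K is a triangulation of the torus T^2.)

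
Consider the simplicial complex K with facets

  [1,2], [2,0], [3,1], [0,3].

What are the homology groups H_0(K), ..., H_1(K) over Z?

H_0 ≅ Z,  H_1 ≅ Z.

Take the total order 0 < 1 < 2 < 3 on the vertex set. Then K (dimension 1) consists of the simplices:

  0-simplices (4): [0], [1], [2], [3]
  1-simplices (4): [0,2], [0,3], [1,2], [1,3]

giving chain groups C_0 ≅ Z^4, C_1 ≅ Z^4.

Boundary ∂_1: C_1 → C_0 is given by ∂[p,q] = [q] − [p]. For instance
  ∂[0,2] = [2] − [0].
The resulting 4×4 matrix has rank 3, and its Smith normal form has invariant factors (1,1,1).

From H_k ≅ ker(∂_k) / im(∂_{k+1}) we obtain:

  H_0: rank C_0 − rank ∂_1 = 4 − 3 = 1, and the invariant factors of ∂_1 are all 1, so H_0 ≅ Z.
  H_1: rank ker ∂_1 − rank ∂_2 = (4 − 3) − 0 = 1, and there is no ∂_2, so H_1 ≅ Z.

As a check, the Euler characteristic is 4 − 4 = 0, which agrees with 1 − 1 = 0.
(K is a triangulation of the circle S^1.)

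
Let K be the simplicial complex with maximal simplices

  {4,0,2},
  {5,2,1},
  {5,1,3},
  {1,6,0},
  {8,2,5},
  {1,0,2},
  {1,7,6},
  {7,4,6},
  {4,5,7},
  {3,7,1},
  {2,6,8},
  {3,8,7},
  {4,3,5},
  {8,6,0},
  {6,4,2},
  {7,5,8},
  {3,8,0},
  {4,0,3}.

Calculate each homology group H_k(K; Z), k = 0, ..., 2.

H_0 = Z,  H_1 = Z ⊕ Z/2Z,  H_2 = 0.

Take the total order 0 < 1 < 2 < 3 < 4 < 5 < 6 < 7 < 8 on the vertex set. Then K (dimension 2) consists of the simplices:

  0-simplices (9): [0], [1], [2], [3], [4], [5], [6], [7], [8]
  1-simplices (27): (27 of them)
  2-simplices (18): [0,1,2], [0,1,6], [0,2,4], [0,3,4], [0,3,8], [0,6,8], [1,2,5], [1,3,5], [1,3,7], [1,6,7], [2,4,6], [2,5,8], [2,6,8], [3,4,5], [3,7,8], [4,5,7], [4,6,7], [5,7,8]

so the chain groups are C_0 ≅ Z^9, C_1 ≅ Z^27, C_2 ≅ Z^18.

The boundary map ∂_1: C_1 → C_0 maps an edge to its endpoints' difference, ∂[p,q] = q − p. For instance
  ∂[4,7] = [7] − [4].
The 9×27 boundary matrix has rank 8 and Smith normal form diag(1,1,1,1,1,1,1,1).

Boundary ∂_2: C_2 → C_1 maps a triangle to the signed sum of its edges. For instance
  ∂[3,7,8] = [7,8] − [3,8] + [3,7],
  ∂[4,5,7] = [5,7] − [4,7] + [4,5].
The 27×18 boundary matrix has rank 18 and Smith normal form diag(1,1,1,1,1,1,1,1,1,1,1,1,1,1,1,1,1,2).

From H_k ≅ ker(∂_k) / im(∂_{k+1}) we obtain:

  H_0: rank C_0 − rank ∂_1 = 9 − 8 = 1, and the invariant factors of ∂_1 are all 1, so H_0 = Z.
  H_1: rank ker ∂_1 − rank ∂_2 = (27 − 8) − 18 = 1, and ∂_2 has invariant factor 2 > 1, so H_1 = Z ⊕ Z/2Z.
  H_2: rank ker ∂_2 − rank ∂_3 = (18 − 18) − 0 = 0, and there is no ∂_3, so H_2 = 0.

As a check, the Euler characteristic is 9 − 27 + 18 = 0, which agrees with 1 − 1 + 0 = 0.
(K is a triangulation of the Klein bottle.)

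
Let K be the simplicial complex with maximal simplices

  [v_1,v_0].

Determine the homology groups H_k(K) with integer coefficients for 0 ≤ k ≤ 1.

H_0 = Z,  H_1 = 0.

Fix the vertex order v_0 < v_1 and write every simplex with vertices in increasing order. Then dim K = 1 and the simplices of K are:

  0-simplices (2): [v_0], [v_1]
  1-simplices (1): [v_0,v_1]

giving chain groups C_0 ≅ Z^2, C_1 ≅ Z^1.

The boundary map ∂_1: C_1 → C_0 sends each edge [p,q] (with p < q) to q − p. For instance
  ∂[v_0,v_1] = [v_1] − [v_0].
As a 2×1 matrix over Z this has rank 1, with invariant factors (1).

From H_k ≅ ker(∂_k) / im(∂_{k+1}) we obtain:

  H_0: rank C_0 − rank ∂_1 = 2 − 1 = 1, and the invariant factors of ∂_1 are all 1, so H_0 = Z.
  H_1: rank ker ∂_1 − rank ∂_2 = (1 − 1) − 0 = 0, and there is no ∂_2, so H_1 = 0.

As a check, the Euler characteristic is 2 − 1 = 1, which agrees with 1 − 0 = 1.
(K is a triangulation of the 1-simplex.)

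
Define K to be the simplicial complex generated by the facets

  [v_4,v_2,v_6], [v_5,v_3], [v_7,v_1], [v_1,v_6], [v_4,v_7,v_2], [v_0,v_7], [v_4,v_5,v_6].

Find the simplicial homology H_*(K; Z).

H_0 ≅ Z,  H_1 ≅ Z,  H_2 = 0.

K has 8 vertices, 11 edges, 3 triangles.
rank ∂_0 = 0, rank ∂_1 = 7 ⇒ b_0 = 8 − 0 − 7 = 1; all invariant factors of ∂_1 are 1 so no torsion. So H_0 = Z.
rank ∂_1 = 7, rank ∂_2 = 3 ⇒ b_1 = 11 − 7 − 3 = 1; all invariant factors of ∂_2 are 1 so no torsion. So H_1 = Z.
rank ∂_2 = 3, rank ∂_3 = 0 ⇒ b_2 = 3 − 3 − 0 = 0. So H_2 = 0.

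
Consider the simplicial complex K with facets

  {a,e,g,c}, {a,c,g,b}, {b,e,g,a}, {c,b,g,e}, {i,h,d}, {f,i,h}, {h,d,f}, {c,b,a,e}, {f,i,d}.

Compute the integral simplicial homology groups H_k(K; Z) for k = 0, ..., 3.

H_0 = Z^2,  H_1 = 0,  H_2 = Z,  H_3 = Z.

We work with the vertex ordering a < b < c < d < e < f < g < h < i. The simplices of K, each written with vertices in increasing order, are:

  0-simplices (9): a, b, c, d, e, f, g, h, i
  1-simplices (16): ab, ac, ae, ag, bc, be, bg, ce, cg, df, dh, di, eg, fh, fi, hi
  2-simplices (14): abc, abe, abg, ace, acg, aeg, bce, bcg, beg, ceg, dfh, dfi, dhi, fhi
  3-simplices (5): abce, abcg, abeg, aceg, bceg

so the chain groups are C_0 ≅ Z^9, C_1 ≅ Z^16, C_2 ≅ Z^14, C_3 ≅ Z^5.

The boundary map ∂_1: C_1 → C_0 maps an edge to its endpoints' difference, ∂[p,q] = q − p.
The 9×16 boundary matrix has rank 7 and Smith normal form diag(1,1,1,1,1,1,1).

∂_2: C_2 → C_1 acts by ∂[p,q,r] = [q,r] − [p,r] + [p,q]. For instance
  ∂dfi = fi − di + df,
  ∂bce = ce − be + bc.
The resulting 16×14 matrix has rank 9, and its Smith normal form has invariant factors (1,1,1,1,1,1,1,1,1).

∂_3: C_3 → C_2 sends each 3-simplex σ to the alternating sum Σ_i (−1)^i (σ with its i-th vertex removed). For instance
  ∂bceg = ceg − beg + bcg − bce,
  ∂abcg = bcg − acg + abg − abc.
As a 14×5 matrix over Z this has rank 4, with invariant factors (1,1,1,1).

Computing H_k = (kernel of ∂_k) / (image of ∂_{k+1}):

  H_0: rank C_0 − rank ∂_1 = 9 − 7 = 2, and the invariant factors of ∂_1 are all 1, so H_0 = Z^2.
  H_1: rank ker ∂_1 − rank ∂_2 = (16 − 7) − 9 = 0, and the invariant factors of ∂_2 are all 1, so H_1 = 0.
  H_2: rank ker ∂_2 − rank ∂_3 = (14 − 9) − 4 = 1, and the invariant factors of ∂_3 are all 1, so H_2 = Z.
  H_3: rank ker ∂_3 − rank ∂_4 = (5 − 4) − 0 = 1, and there is no ∂_4, so H_3 = Z.

As a check, the Euler characteristic is 9 − 16 + 14 − 5 = 2, which agrees with 2 − 0 + 1 − 1 = 2.
(K is a triangulation of the disjoint union of the 2-sphere S^2 and the 3-sphere S^3.)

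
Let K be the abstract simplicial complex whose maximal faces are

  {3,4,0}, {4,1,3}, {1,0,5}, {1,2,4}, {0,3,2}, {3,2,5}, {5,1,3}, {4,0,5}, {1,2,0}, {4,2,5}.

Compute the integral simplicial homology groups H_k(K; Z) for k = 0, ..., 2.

H_0 ≅ Z,  H_1 ≅ Z/2,  H_2 = 0.

Order the vertices as 0 < 1 < 2 < 3 < 4 < 5. Listing each simplex with vertices in this order, K has dimension 2 with simplices:

  0-simplices (6): [0], [1], [2], [3], [4], [5]
  1-simplices (15): [0,1], [0,2], [0,3], [0,4], [0,5], [1,2], [1,3], [1,4], [1,5], [2,3], [2,4], [2,5], [3,4], [3,5], [4,5]
  2-simplices (10): [0,1,2], [0,1,5], [0,2,3], [0,3,4], [0,4,5], [1,2,4], [1,3,4], [1,3,5], [2,3,5], [2,4,5]

Hence C_0 ≅ Z^6, C_1 ≅ Z^15, C_2 ≅ Z^10.

∂_1: C_1 → C_0 sends each edge [p,q] (with p < q) to q − p.
The 6×15 boundary matrix has rank 5 and Smith normal form diag(1,1,1,1,1).

∂_2: C_2 → C_1 acts by ∂[p,q,r] = [q,r] − [p,r] + [p,q]. For instance
  ∂[0,1,5] = [1,5] − [0,5] + [0,1],
  ∂[1,2,4] = [2,4] − [1,4] + [1,2].
The resulting 15×10 matrix has rank 10, and its Smith normal form has invariant factors (1,1,1,1,1,1,1,1,1,2).

Now H_k = ker ∂_k / im ∂_{k+1}, so:

  H_0: rank C_0 − rank ∂_1 = 6 − 5 = 1, and the invariant factors of ∂_1 are all 1, so H_0 = Z.
  H_1: rank ker ∂_1 − rank ∂_2 = (15 − 5) − 10 = 0, and ∂_2 has invariant factor 2 > 1, so H_1 = Z/2.
  H_2: rank ker ∂_2 − rank ∂_3 = (10 − 10) − 0 = 0, and there is no ∂_3, so H_2 = 0.

As a check, the Euler characteristic is 6 − 15 + 10 = 1, which agrees with 1 − 0 + 0 = 1.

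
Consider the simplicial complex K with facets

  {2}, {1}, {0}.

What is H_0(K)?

H_0 ≅ Z^3.

Take the total order 0 < 1 < 2 on the vertex set. Then K (dimension 0) consists of the simplices:

  0-simplices (3): [0], [1], [2]

Hence C_0 ≅ Z^3.

Now H_k = ker ∂_k / im ∂_{k+1}, so:

  H_0: rank C_0 − rank ∂_1 = 3 − 0 = 3, and there is no ∂_1, so H_0 ≅ Z^3.

(K is a triangulation of a set of 3 points.)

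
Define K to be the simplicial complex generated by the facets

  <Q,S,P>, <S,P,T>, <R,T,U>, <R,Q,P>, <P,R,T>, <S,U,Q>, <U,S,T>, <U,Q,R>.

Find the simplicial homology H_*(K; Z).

H_0 = Z,  H_1 = 0,  H_2 = Z.

Fix the vertex order P < Q < R < S < T < U and write every simplex with vertices in increasing order. Then dim K = 2 and the simplices of K are:

  0-simplices (6): P, Q, R, S, T, U
  1-simplices (12): PQ, PR, PS, PT, QR, QS, QU, RT, RU, ST, SU, TU
  2-simplices (8): PQR, PQS, PRT, PST, QRU, QSU, RTU, STU

giving chain groups C_0 ≅ Z^6, C_1 ≅ Z^12, C_2 ≅ Z^8.

∂_1: C_1 → C_0 sends each edge [p,q] (with p < q) to q − p. For instance
  ∂SU = U − S.
As a 6×12 matrix over Z this has rank 5, with invariant factors (1,1,1,1,1).

Boundary ∂_2: C_2 → C_1 sends each 2-simplex [p,q,r] to [q,r] − [p,r] + [p,q]. For instance
  ∂QSU = SU − QU + QS,
  ∂RTU = TU − RU + RT.
The resulting 12×8 matrix has rank 7, and its Smith normal form has invariant factors (1,1,1,1,1,1,1).

Reading off H_k = ker ∂_k / im ∂_{k+1}:

  H_0: rank C_0 − rank ∂_1 = 6 − 5 = 1, and the invariant factors of ∂_1 are all 1, so H_0 = Z.
  H_1: rank ker ∂_1 − rank ∂_2 = (12 − 5) − 7 = 0, and the invariant factors of ∂_2 are all 1, so H_1 = 0.
  H_2: rank ker ∂_2 − rank ∂_3 = (8 − 7) − 0 = 1, and there is no ∂_3, so H_2 = Z.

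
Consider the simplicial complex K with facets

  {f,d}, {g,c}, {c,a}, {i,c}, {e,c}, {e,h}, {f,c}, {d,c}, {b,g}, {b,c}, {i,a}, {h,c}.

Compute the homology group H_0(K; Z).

H_0 = Z.

Fix the vertex order a < b < c < d < e < f < g < h < i and write every simplex with vertices in increasing order. Then dim K = 1 and the simplices of K are:

  0-simplices (9): a, b, c, d, e, f, g, h, i
  1-simplices (12): ac, ai, bc, bg, cd, ce, cf, cg, ch, ci, df, eh

so the chain groups are C_0 ≅ Z^9, C_1 ≅ Z^12.

∂_1: C_1 → C_0 sends each edge [p,q] (with p < q) to q − p. For instance
  ∂ce = e − c.
The resulting 9×12 matrix has rank 8, and its Smith normal form has invariant factors (1,1,1,1,1,1,1,1).

From H_k ≅ ker(∂_k) / im(∂_{k+1}) we obtain:

  H_0: rank C_0 − rank ∂_1 = 9 − 8 = 1, and the invariant factors of ∂_1 are all 1, so H_0 = Z.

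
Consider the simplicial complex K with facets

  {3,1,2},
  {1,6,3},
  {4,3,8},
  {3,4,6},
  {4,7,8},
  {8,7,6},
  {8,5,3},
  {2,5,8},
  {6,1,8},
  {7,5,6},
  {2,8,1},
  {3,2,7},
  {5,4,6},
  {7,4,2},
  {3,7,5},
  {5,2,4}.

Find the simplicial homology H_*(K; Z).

H_0 = Z,  H_1 = Z^2,  H_2 = Z.

Fix the vertex order 1 < 2 < 3 < 4 < 5 < 6 < 7 < 8 and write every simplex with vertices in increasing order. Then dim K = 2 and the simplices of K are:

  0-simplices (8): [1], [2], [3], [4], [5], [6], [7], [8]
  1-simplices (24): (24 of them)
  2-simplices (16): [1,2,3], [1,2,8], [1,3,6], [1,6,8], [2,3,7], [2,4,5], [2,4,7], [2,5,8], [3,4,6], [3,4,8], [3,5,7], [3,5,8], [4,5,6], [4,7,8], [5,6,7], [6,7,8]

Hence C_0 ≅ Z^8, C_1 ≅ Z^24, C_2 ≅ Z^16.

Boundary ∂_1: C_1 → C_0 is given by ∂[p,q] = [q] − [p]. For instance
  ∂[1,3] = [3] − [1].
As a 8×24 matrix over Z this has rank 7, with invariant factors (1,1,1,1,1,1,1).

Boundary ∂_2: C_2 → C_1 acts by ∂[p,q,r] = [q,r] − [p,r] + [p,q]. For instance
  ∂[1,2,8] = [2,8] − [1,8] + [1,2],
  ∂[1,6,8] = [6,8] − [1,8] + [1,6].
This gives a 24×16 integer matrix of rank 15; reducing to Smith normal form yields diagonal entries (1,1,1,1,1,1,1,1,1,1,1,1,1,1,1).

From H_k ≅ ker(∂_k) / im(∂_{k+1}) we obtain:

  H_0: rank C_0 − rank ∂_1 = 8 − 7 = 1, and the invariant factors of ∂_1 are all 1, so H_0 ≅ Z.
  H_1: rank ker ∂_1 − rank ∂_2 = (24 − 7) − 15 = 2, and the invariant factors of ∂_2 are all 1, so H_1 ≅ Z^2.
  H_2: rank ker ∂_2 − rank ∂_3 = (16 − 15) − 0 = 1, and there is no ∂_3, so H_2 ≅ Z.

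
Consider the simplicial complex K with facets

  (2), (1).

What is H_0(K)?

Take the total order 1 < 2 on the vertex set. Then K (dimension 0) consists of the simplices:

  0-simplices (2): [1], [2]

Hence C_0 ≅ Z^2.

Reading off H_k = ker ∂_k / im ∂_{k+1}:

  H_0: rank C_0 − rank ∂_1 = 2 − 0 = 2, and there is no ∂_1, so H_0 ≅ Z^2.

H_0 = Z^2.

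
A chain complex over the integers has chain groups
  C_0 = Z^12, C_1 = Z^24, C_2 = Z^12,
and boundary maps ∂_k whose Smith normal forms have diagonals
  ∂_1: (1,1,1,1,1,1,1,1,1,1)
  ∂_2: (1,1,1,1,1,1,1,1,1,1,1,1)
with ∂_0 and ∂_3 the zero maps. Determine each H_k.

H_0 = Z^2,  H_1 = Z^2,  H_2 = 0.

H_0: b_0 = 12 − 0 − 10 = 2; torsion from ∂_1 factors > 1: none. So H_0 = Z^2.
H_1: b_1 = 24 − 10 − 12 = 2; torsion from ∂_2 factors > 1: none. So H_1 = Z^2.
H_2: b_2 = 12 − 12 − 0 = 0; torsion from ∂_3 factors > 1: none. So H_2 = 0.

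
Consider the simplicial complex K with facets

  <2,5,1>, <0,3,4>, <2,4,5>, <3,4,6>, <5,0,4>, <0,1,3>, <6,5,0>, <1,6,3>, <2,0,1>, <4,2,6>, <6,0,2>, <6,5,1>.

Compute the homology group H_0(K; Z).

H_0 = Z.

K has 7 vertices, 18 edges, 12 triangles.
rank ∂_0 = 0, rank ∂_1 = 6 ⇒ b_0 = 7 − 0 − 6 = 1; all invariant factors of ∂_1 are 1 so no torsion. So H_0 = Z.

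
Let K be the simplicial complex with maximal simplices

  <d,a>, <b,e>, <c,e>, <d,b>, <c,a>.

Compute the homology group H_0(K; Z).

Fix the vertex order a < b < c < d < e and write every simplex with vertices in increasing order. Then dim K = 1 and the simplices of K are:

  0-simplices (5): a, b, c, d, e
  1-simplices (5): ac, ad, bd, be, ce

giving chain groups C_0 ≅ Z^5, C_1 ≅ Z^5.

Boundary ∂_1: C_1 → C_0 sends each edge [p,q] (with p < q) to q − p. For instance
  ∂ce = e − c.
This gives a 5×5 integer matrix of rank 4; reducing to Smith normal form yields diagonal entries (1,1,1,1).

Computing H_k = (kernel of ∂_k) / (image of ∂_{k+1}):

  H_0: rank C_0 − rank ∂_1 = 5 − 4 = 1, and the invariant factors of ∂_1 are all 1, so H_0 ≅ Z.

(K is a triangulation of the circle S^1.)

H_0 = Z.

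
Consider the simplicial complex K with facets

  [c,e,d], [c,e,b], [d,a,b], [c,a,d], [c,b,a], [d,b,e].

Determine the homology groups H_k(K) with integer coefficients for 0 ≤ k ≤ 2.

H_0 = Z,  H_1 = 0,  H_2 = Z.

Take the total order a < b < c < d < e on the vertex set. Then K (dimension 2) consists of the simplices:

  0-simplices (5): a, b, c, d, e
  1-simplices (9): ab, ac, ad, bc, bd, be, cd, ce, de
  2-simplices (6): abc, abd, acd, bce, bde, cde

Hence C_0 ≅ Z^5, C_1 ≅ Z^9, C_2 ≅ Z^6.

Boundary ∂_1: C_1 → C_0 sends each edge [p,q] (with p < q) to q − p. For instance
  ∂be = e − b.
As a 5×9 matrix over Z this has rank 4, with invariant factors (1,1,1,1).

Boundary ∂_2: C_2 → C_1 sends each 2-simplex [p,q,r] to [q,r] − [p,r] + [p,q]. For instance
  ∂abc = bc − ac + ab,
  ∂cde = de − ce + cd.
The resulting 9×6 matrix has rank 5, and its Smith normal form has invariant factors (1,1,1,1,1).

Computing H_k = (kernel of ∂_k) / (image of ∂_{k+1}):

  H_0: rank C_0 − rank ∂_1 = 5 − 4 = 1, and the invariant factors of ∂_1 are all 1, so H_0 ≅ Z.
  H_1: rank ker ∂_1 − rank ∂_2 = (9 − 4) − 5 = 0, and the invariant factors of ∂_2 are all 1, so H_1 ≅ 0.
  H_2: rank ker ∂_2 − rank ∂_3 = (6 − 5) − 0 = 1, and there is no ∂_3, so H_2 ≅ Z.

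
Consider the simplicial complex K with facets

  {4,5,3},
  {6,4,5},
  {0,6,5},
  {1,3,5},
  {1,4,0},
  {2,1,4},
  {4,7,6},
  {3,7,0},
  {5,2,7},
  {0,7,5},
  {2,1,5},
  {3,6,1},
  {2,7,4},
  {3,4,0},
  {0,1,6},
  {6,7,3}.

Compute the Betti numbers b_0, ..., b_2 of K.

Take the total order 0 < 1 < 2 < 3 < 4 < 5 < 6 < 7 on the vertex set. Then K (dimension 2) consists of the simplices:

  0-simplices (8): [0], [1], [2], [3], [4], [5], [6], [7]
  1-simplices (24): (24 of them)
  2-simplices (16): [0,1,4], [0,1,6], [0,3,4], [0,3,7], [0,5,6], [0,5,7], [1,2,4], [1,2,5], [1,3,5], [1,3,6], [2,4,7], [2,5,7], [3,4,5], [3,6,7], [4,5,6], [4,6,7]

giving chain groups C_0 ≅ Z^8, C_1 ≅ Z^24, C_2 ≅ Z^16.

Boundary ∂_1: C_1 → C_0 sends each edge [p,q] (with p < q) to q − p.
The resulting 8×24 matrix has rank 7, and its Smith normal form has invariant factors (1,1,1,1,1,1,1).

Boundary ∂_2: C_2 → C_1 sends each 2-simplex [p,q,r] to [q,r] − [p,r] + [p,q]. For instance
  ∂[0,5,7] = [5,7] − [0,7] + [0,5],
  ∂[4,5,6] = [5,6] − [4,6] + [4,5].
The resulting 24×16 matrix has rank 15, and its Smith normal form has invariant factors (1,1,1,1,1,1,1,1,1,1,1,1,1,1,1).

Now H_k = ker ∂_k / im ∂_{k+1}, so:

  H_0: rank C_0 − rank ∂_1 = 8 − 7 = 1, and the invariant factors of ∂_1 are all 1, so H_0 ≅ Z.
  H_1: rank ker ∂_1 − rank ∂_2 = (24 − 7) − 15 = 2, and the invariant factors of ∂_2 are all 1, so H_1 ≅ Z^2.
  H_2: rank ker ∂_2 − rank ∂_3 = (16 − 15) − 0 = 1, and there is no ∂_3, so H_2 ≅ Z.

Hence the Betti numbers are b_0 = 1, b_1 = 2, b_2 = 1.

b_0 = 1, b_1 = 2, b_2 = 1.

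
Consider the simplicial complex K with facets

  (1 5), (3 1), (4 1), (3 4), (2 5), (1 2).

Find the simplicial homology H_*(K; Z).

K has 5 vertices, 6 edges.
rank ∂_0 = 0, rank ∂_1 = 4 ⇒ b_0 = 5 − 0 − 4 = 1; all invariant factors of ∂_1 are 1 so no torsion. So H_0 = Z.
rank ∂_1 = 4, rank ∂_2 = 0 ⇒ b_1 = 6 − 4 − 0 = 2. So H_1 = Z^2.

H_0 ≅ Z,  H_1 ≅ Z^2.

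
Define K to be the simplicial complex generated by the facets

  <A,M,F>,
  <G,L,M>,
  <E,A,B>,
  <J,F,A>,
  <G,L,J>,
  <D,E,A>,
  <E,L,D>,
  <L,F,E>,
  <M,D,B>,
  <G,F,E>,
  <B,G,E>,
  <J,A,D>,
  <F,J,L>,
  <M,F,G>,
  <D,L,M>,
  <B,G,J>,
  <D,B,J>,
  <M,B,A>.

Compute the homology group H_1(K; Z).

H_1 = Z ⊕ Z/2Z.

Fix the vertex order A < B < D < E < F < G < J < L < M and write every simplex with vertices in increasing order. Then dim K = 2 and the simplices of K are:

  0-simplices (9): A, B, D, E, F, G, J, L, M
  1-simplices (27): AB, AD, AE, AF, AJ, AM, BD, BE, BG, BJ, BM, DE, DJ, DL, DM, EF, EG, EL, FG, FJ, FL, FM, GJ, GL, GM, JL, LM
  2-simplices (18): ABE, ABM, ADE, ADJ, AFJ, AFM, BDJ, BDM, BEG, BGJ, DEL, DLM, EFG, EFL, FGM, FJL, GJL, GLM

Hence C_0 ≅ Z^9, C_1 ≅ Z^27, C_2 ≅ Z^18.

The boundary map ∂_1: C_1 → C_0 is given by ∂[p,q] = [q] − [p]. For instance
  ∂AD = D − A.
This gives a 9×27 integer matrix of rank 8; reducing to Smith normal form yields diagonal entries (1,1,1,1,1,1,1,1).

Boundary ∂_2: C_2 → C_1 sends each 2-simplex [p,q,r] to [q,r] − [p,r] + [p,q]. For instance
  ∂DLM = LM − DM + DL,
  ∂GLM = LM − GM + GL.
As a 27×18 matrix over Z this has rank 18, with invariant factors (1,1,1,1,1,1,1,1,1,1,1,1,1,1,1,1,1,2).

Reading off H_k = ker ∂_k / im ∂_{k+1}:

  H_1: rank ker ∂_1 − rank ∂_2 = (27 − 8) − 18 = 1, and ∂_2 has invariant factor 2 > 1, so H_1 ≅ Z ⊕ Z/2Z.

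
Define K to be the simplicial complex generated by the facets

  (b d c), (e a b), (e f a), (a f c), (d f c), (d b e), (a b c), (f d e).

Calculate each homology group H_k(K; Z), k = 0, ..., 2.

H_0 ≅ Z,  H_1 = 0,  H_2 ≅ Z.

We work with the vertex ordering a < b < c < d < e < f. The simplices of K, each written with vertices in increasing order, are:

  0-simplices (6): a, b, c, d, e, f
  1-simplices (12): ab, ac, ae, af, bc, bd, be, cd, cf, de, df, ef
  2-simplices (8): abc, abe, acf, aef, bcd, bde, cdf, def

giving chain groups C_0 ≅ Z^6, C_1 ≅ Z^12, C_2 ≅ Z^8.

Boundary ∂_1: C_1 → C_0 is given by ∂[p,q] = [q] − [p].
The resulting 6×12 matrix has rank 5, and its Smith normal form has invariant factors (1,1,1,1,1).

∂_2: C_2 → C_1 maps a triangle to the signed sum of its edges. For instance
  ∂abc = bc − ac + ab,
  ∂cdf = df − cf + cd.
The 12×8 boundary matrix has rank 7 and Smith normal form diag(1,1,1,1,1,1,1).

From H_k ≅ ker(∂_k) / im(∂_{k+1}) we obtain:

  H_0: rank C_0 − rank ∂_1 = 6 − 5 = 1, and the invariant factors of ∂_1 are all 1, so H_0 = Z.
  H_1: rank ker ∂_1 − rank ∂_2 = (12 − 5) − 7 = 0, and the invariant factors of ∂_2 are all 1, so H_1 = 0.
  H_2: rank ker ∂_2 − rank ∂_3 = (8 − 7) − 0 = 1, and there is no ∂_3, so H_2 = Z.

As a check, the Euler characteristic is 6 − 12 + 8 = 2, which agrees with 1 − 0 + 1 = 2.
(K is a triangulation of the 2-sphere S^2.)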